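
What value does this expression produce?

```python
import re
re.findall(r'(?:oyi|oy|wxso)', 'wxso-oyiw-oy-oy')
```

['wxso', 'oyi', 'oy', 'oy']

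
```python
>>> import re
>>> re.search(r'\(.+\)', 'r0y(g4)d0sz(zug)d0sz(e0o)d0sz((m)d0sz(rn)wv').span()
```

`search` walks the string left to right and returns the first match it finds.
The match spans [3:41] → '(g4)d0sz(zug)d0sz(e0o)d0sz((m)d0sz(rn)'.

(3, 41)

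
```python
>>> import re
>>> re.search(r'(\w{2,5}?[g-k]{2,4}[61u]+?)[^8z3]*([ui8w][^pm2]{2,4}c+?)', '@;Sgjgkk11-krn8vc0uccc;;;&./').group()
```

'Sgjgkk11-krn8vc0uc'

The `?` after the quantifier makes it lazy — it takes as little as possible before letting the rest of the pattern try.
The match spans [2:20] → 'Sgjgkk11-krn8vc0uc'.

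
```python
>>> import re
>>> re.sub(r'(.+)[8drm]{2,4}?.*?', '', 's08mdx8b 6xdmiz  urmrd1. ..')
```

'1. ..'

This matches one or more of any character (captured); then 2 to 4 of one of [8drm] (lazy), then zero or more of any character (lazy).
The `?` after the quantifier makes it lazy — it takes as little as possible before letting the rest of the pattern try.
Matches: at [0:22] → 's08mdx8b 6xdmiz  urmrd'.
Every occurrence is swapped for ''.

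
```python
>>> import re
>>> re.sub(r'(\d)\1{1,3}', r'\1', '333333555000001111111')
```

'3350011'

`\1` has to match the exact text group 1 already captured.
The replacement refers to a captured group, so each match is rewritten using its own captured text.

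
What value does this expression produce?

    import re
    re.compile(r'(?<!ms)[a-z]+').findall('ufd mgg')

['ufd', 'mgg']

`(?!…)`/`(?<!…)` only lets a position through if the neighbouring text does NOT match; no characters are consumed.
Scanning left to right: at [0:3] → 'ufd'; at [4:7] → 'mgg'.
With no groups in the pattern, `findall` gives back each whole match — 2 here.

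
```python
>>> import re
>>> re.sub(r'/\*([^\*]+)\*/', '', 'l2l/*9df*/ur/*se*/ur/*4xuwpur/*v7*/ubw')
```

`sub` substitutes '' at each match site.

'l2lurur/*4xuwpurubw'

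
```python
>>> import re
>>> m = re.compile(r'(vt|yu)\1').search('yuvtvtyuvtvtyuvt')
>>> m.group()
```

After group 1 captures some text, `\1` only succeeds where that same text appears again.
The match spans [2:6] → 'vtvt'.

'vtvt'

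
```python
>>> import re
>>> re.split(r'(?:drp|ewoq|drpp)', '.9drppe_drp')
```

`|` is ordered: at each position the engine commits to the first alternative that works.
Matches to split on: at [2:5] → 'drp'; at [8:11] → 'drp'.
`split` removes every match and returns the 3 fragments in between.

['.9', 'pe_', '']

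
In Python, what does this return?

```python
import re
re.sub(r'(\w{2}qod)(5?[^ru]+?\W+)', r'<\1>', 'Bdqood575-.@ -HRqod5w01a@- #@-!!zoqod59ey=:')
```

This matches exactly 2 of a word character, then the literal 'qod' (captured); then optionally a literal '5', then one or more of any character except [ru] (lazy), then one or more of a non-word character (captured).
Because the quantifier is non-greedy, it stops expanding at the earliest point where the rest of the pattern can succeed.
Matches: at [14:32] → 'HRqod5w01a@- #@-!!'; at [32:43] → 'zoqod59ey=:'.
The replacement refers to a captured group, so each match is rewritten using its own captured text.

'Bdqood575-.@ -<HRqod><zoqod>'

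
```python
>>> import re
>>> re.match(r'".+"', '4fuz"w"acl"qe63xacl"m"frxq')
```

None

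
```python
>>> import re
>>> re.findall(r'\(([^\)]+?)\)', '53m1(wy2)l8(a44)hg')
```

['wy2', 'a44']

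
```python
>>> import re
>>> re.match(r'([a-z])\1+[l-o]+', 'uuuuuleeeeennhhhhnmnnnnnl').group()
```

'uuuuul'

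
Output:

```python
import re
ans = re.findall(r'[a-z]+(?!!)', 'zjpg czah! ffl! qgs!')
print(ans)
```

['zjpg', 'cza', 'ff', 'qg']

Because the assertion is negative and zero-width, positions next to the forbidden text are skipped.
`findall` yields the raw match text (4 of them) because the pattern has no groups.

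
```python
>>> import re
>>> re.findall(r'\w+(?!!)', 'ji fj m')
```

The negative lookaround is zero-width — it rules out positions where the adjacent text would match, without consuming anything.
`findall` yields the raw match text (3 of them) because the pattern has no groups.

['ji', 'fj', 'm']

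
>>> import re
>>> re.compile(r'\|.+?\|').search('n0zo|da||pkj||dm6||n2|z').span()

(4, 8)

With the lazy modifier that quantifier settles for the fewest repetitions that let the rest of the pattern succeed (the atoms after it are unaffected and can still be greedy).
`search` walks the string left to right and returns the first match it finds.
The match spans [4:8] → '|da|'.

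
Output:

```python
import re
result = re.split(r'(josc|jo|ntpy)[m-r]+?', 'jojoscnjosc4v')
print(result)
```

['jo', 'josc', 'josc4v']

`re.split` interleaves the captured-group text with the surrounding fragments.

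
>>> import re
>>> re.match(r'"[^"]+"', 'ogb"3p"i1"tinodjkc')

None

`re.match` won't scan ahead — the pattern has to work from the very first character.
Here the pattern fails at index 0, so the call returns None.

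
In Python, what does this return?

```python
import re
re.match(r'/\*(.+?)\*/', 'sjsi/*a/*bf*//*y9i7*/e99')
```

None

With `match`, the pattern is implicitly anchored at the beginning.
Here the string doesn't start with a match, so the call returns None.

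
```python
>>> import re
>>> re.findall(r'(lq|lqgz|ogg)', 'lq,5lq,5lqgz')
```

['lq', 'lq', 'lq']

Alternation isn't longest-match — the leftmost alternative that fits at this position is chosen.
Scanning left to right: at [0:2] match 'lq', group 1 = 'lq'; at [4:6] match 'lq', group 1 = 'lq'; at [8:10] match 'lq', group 1 = 'lq'.
Because there's exactly one group, `findall` drops the full match and keeps group 1 from each hit.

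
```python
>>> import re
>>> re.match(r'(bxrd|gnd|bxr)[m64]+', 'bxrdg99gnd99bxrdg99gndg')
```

None

`re.match` won't scan ahead — the pattern has to work from the very first character.
Here the string doesn't start with a match, so the call returns None.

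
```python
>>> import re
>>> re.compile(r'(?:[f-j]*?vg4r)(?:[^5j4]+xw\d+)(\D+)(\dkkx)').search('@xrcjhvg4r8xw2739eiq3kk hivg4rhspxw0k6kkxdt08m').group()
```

The match spans [24:41] → 'hivg4rhspxw0k6kkx'.

'hivg4rhspxw0k6kkx'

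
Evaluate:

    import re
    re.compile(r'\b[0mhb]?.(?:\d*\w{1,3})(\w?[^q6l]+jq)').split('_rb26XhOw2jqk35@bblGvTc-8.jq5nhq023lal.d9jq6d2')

This matches a word boundary (`\b`, zero-width); then optionally one of [0mhb], then any character; then zero or more of a digit, then 1 to 3 of a word character (non-capturing group); then optionally a word character, then one or more of any character except [q6l], then the literal 'jq' (captured).
Matches to split on: at [0:12] → '_rb26XhOw2jq'; at [15:28] → '@bblGvTc-8.jq'; at [38:43] → '.d9jq'.
With a capturing group present, the delimiter's captured portion is kept in the result list.

['', '6XhOw2jq', 'k35', 'GvTc-8.jq', '5nhq023lal', '9jq', '6d2']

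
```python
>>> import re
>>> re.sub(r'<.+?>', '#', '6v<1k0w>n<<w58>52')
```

A non-greedy quantifier consumes as few characters as it can — just enough that the remainder of the pattern still matches from where it stops; whatever follows it matches normally.
Matches: at [2:8] → '<1k0w>'; at [9:15] → '<<w58>'.
Each match is replaced by '#'.

'6v#n#52'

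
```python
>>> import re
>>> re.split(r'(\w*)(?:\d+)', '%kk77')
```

['%', 'kk7', '']

Pattern: zero or more of a word character (captured); then one or more of a digit (non-capturing group).
Because the pattern has a capturing group, `split` also inserts each captured text between the pieces.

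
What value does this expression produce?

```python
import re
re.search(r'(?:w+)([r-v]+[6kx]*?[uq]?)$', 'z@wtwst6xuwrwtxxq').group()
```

'wtxxq'

This matches one or more of a literal 'w' (non-capturing group); then one or more of a character in [r-v], then zero or more of one of [6kx] (lazy), then optionally one of [uq] (captured); then anchored at the end.
The match spans [12:17] → 'wtxxq'.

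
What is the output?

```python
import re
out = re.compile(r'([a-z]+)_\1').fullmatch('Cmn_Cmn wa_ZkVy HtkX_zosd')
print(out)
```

None

After group 1 captures some text, `\1` only succeeds where that same text appears again.
`re.fullmatch` requires the pattern to consume the entire string.
Here the pattern can't cover the whole string, so the call returns None.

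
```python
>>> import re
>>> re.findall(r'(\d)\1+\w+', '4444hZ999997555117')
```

['4']

After group 1 captures some text, `\1` only succeeds where that same text appears again.
Walking the string: at [0:18] match '4444hZ999997555117', group 1 = '4'.
`findall` collects group 1 from the one match (1 total).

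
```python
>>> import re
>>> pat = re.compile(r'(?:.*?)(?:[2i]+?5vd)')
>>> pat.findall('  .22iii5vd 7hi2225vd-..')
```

['  .22iii5vd', ' 7hi2225vd']

The pattern matches zero or more of any character (lazy) (non-capturing group); then one or more of one of [2i] (lazy), then the literal '5vd' (non-capturing group).
A `+?`/`*?`/`{m,n}?` starts at its minimum and grows only as far as needed for what follows to match.
Scanning left to right: at [0:11] → '  .22iii5vd'; at [11:21] → ' 7hi2225vd'.
No capturing groups, so `findall` returns the 2 full match strings.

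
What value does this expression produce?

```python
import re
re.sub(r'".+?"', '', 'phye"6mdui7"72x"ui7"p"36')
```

Matches: at [4:12] → '"6mdui7"'; at [15:20] → '"ui7"'.
`sub` substitutes '' at each match site.

'phye72xp"36'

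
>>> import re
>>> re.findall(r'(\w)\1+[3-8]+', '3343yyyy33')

['3', 'y']

After group 1 captures some text, `\1` only succeeds where that same text appears again.
One capturing group, so `findall` returns just the captured substring from each match — 2 in all.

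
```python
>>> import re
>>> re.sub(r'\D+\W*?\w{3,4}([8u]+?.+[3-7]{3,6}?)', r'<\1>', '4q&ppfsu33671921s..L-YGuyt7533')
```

`\1` in the replacement pulls in group 1's text for each match.

'4<u33671921s..L-YGuyt7533>'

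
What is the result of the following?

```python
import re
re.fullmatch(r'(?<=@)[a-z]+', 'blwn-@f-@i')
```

Because the assertion is zero-width, the text it checks is not consumed and won't appear in the result.
For `fullmatch`, every character of the input must be accounted for by the pattern.
Here the pattern can't cover the whole string, so the call returns None.

None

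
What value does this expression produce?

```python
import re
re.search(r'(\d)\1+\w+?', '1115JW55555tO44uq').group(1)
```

The backreference `\1` re-matches whatever the first group consumed, character for character.
Unlike `match`, `search` isn't anchored — it looks for the pattern anywhere in the string.
The match spans [0:4] → '1115'.
Captured: group 1 = '1'.

'1'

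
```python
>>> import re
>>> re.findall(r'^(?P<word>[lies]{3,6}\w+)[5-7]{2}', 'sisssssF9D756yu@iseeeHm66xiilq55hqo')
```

This matches anchored at the start of the string; then 3 to 6 of one of [lies], then one or more of a word character (captured as 'word'); then exactly 2 of a character in [5-7].
Matches: at [0:13] match 'sisssssF9D756', group 1 = 'sisssssF9D7'.
Because there's exactly one group, `findall` drops the full match and keeps group 1 from the one hit.

['sisssssF9D7']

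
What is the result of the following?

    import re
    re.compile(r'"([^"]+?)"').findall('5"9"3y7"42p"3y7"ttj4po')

['9', '42p']

With a single group, `findall` returns only what that group captured — 2 items.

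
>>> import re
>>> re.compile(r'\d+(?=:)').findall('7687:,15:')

['7687', '15']

The `(?=…)`/`(?<=…)` assertion just peeks at neighbouring text; it doesn't advance the match position.
Scanning left to right: at [0:4] → '7687'; at [6:8] → '15'.
With no groups in the pattern, `findall` gives back each whole match — 2 here.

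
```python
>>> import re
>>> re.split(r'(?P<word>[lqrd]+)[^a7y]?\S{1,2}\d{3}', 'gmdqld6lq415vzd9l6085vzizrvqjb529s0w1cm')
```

['gm', 'dqld', 'vz', 'd', 'vzizrv', 'q', 's0w1cm']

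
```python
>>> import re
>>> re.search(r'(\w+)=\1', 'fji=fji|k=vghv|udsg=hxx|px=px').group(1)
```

A backreference is literal: `\1` must see the identical characters the first group matched.
`search` walks the string left to right and returns the first match it finds.
The match spans [0:7] → 'fji=fji'.
Captured: group 1 = 'fji'.

'fji'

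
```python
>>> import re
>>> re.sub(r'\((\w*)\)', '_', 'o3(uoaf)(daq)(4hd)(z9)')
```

'o3____'

Matches: at [2:8] → '(uoaf)'; at [8:13] → '(daq)'; at [13:18] → '(4hd)'; at [18:22] → '(z9)'.
Each match is replaced by '_'.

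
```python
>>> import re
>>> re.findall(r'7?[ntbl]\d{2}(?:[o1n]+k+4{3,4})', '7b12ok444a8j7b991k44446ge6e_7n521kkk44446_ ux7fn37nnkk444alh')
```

['7b12ok444', '7b991k4444', '7n521kkk4444', 'n37nnkk444']

The pattern matches optionally a literal '7', then one of [ntbl]; then exactly 2 of a digit; then one or more of one of [o1n], then one or more of a literal 'k', then 3 to 4 of a literal '4' (non-capturing group).
Scanning left to right: at [0:9] → '7b12ok444'; at [12:22] → '7b991k4444'; at [28:40] → '7n521kkk4444'; at [47:57] → 'n37nnkk444'.
No capturing groups, so `findall` returns the 4 full match strings.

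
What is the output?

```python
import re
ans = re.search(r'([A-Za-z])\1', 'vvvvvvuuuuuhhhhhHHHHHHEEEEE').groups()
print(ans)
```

After group 1 captures some text, `\1` only succeeds where that same text appears again.
`search` walks the string left to right and returns the first match it finds.
The match spans [0:2] → 'vv'.
Captured: group 1 = 'v'.

('v',)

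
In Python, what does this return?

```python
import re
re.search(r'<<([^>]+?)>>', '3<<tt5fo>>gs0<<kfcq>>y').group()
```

'<<tt5fo>>'

The match spans [1:10] → '<<tt5fo>>'.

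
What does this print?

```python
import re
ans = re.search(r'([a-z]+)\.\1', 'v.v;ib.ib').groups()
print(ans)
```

('v',)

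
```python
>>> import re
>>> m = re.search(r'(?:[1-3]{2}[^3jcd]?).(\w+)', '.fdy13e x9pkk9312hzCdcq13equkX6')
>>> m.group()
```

Pattern: exactly 2 of a character in [1-3], then optionally any character except [3jcd] (non-capturing group); then any character; then one or more of a word character (captured).
`re.search` scans for the first position where the pattern succeeds.
The match spans [4:31] → '13e x9pkk9312hzCdcq13equkX6'.
Captured: group 1 = 'x9pkk9312hzCdcq13equkX6'.

'13e x9pkk9312hzCdcq13equkX6'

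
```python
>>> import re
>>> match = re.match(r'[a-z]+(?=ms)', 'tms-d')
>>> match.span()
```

The `(?=…)`/`(?<=…)` assertion just peeks at neighbouring text; it doesn't advance the match position.
`re.match` won't scan ahead — the pattern has to work from the very first character.
The match spans [0:1] → 't'.

(0, 1)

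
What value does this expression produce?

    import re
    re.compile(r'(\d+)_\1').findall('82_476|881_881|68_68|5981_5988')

['881', '68']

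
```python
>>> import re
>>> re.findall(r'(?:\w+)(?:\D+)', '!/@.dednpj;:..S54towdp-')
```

['dednpj;:..S', '54towdp-']

Pattern: one or more of a word character (non-capturing group); then one or more of a non-digit (non-capturing group).
Matches: at [4:15] → 'dednpj;:..S'; at [15:23] → '54towdp-'.
No capturing groups, so `findall` returns the 2 full match strings.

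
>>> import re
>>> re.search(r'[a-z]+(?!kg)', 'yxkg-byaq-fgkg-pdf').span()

(0, 4)

The negative lookaround is zero-width — it rules out positions where the adjacent text would match, without consuming anything.
Unlike `match`, `search` isn't anchored — it looks for the pattern anywhere in the string.
The match spans [0:4] → 'yxkg'.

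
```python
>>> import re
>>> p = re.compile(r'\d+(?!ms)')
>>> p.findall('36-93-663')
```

['36', '93', '663']

The negative lookahead/lookbehind blocks any match where the forbidden context is present.
Walking the string: at [0:2] → '36'; at [3:5] → '93'; at [6:9] → '663'.
No capturing groups, so `findall` returns the 3 full match strings.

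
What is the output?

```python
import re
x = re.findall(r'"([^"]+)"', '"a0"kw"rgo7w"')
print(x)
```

['a0', 'rgo7w']

Matches: at [0:4] match '"a0"', group 1 = 'a0'; at [6:13] match '"rgo7w"', group 1 = 'rgo7w'.
`findall` collects group 1 from each match (2 total).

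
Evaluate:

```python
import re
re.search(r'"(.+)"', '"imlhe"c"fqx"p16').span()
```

(0, 13)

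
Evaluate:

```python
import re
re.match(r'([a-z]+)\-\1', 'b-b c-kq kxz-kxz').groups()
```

('b',)

The match spans [0:3] → 'b-b'.
Captured: group 1 = 'b'.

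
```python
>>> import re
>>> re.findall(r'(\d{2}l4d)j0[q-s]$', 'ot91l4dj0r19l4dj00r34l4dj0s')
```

`findall` collects group 1 from the one match (1 total).

['34l4d']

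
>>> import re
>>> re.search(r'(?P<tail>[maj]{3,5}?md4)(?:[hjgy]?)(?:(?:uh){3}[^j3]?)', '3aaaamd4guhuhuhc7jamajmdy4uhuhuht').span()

(1, 16)

The match spans [1:16] → 'aaaamd4guhuhuhc'.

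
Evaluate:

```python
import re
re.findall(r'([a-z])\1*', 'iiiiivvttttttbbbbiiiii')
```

A backreference is literal: `\1` must see the identical characters the first group matched.
Matches: at [0:5] match 'iiiii', group 1 = 'i'; at [5:7] match 'vv', group 1 = 'v'; at [7:13] match 'tttttt', group 1 = 't'; at [13:17] match 'bbbb', group 1 = 'b'; at [17:22] match 'iiiii', group 1 = 'i'.
With a single group, `findall` returns only what that group captured — 5 items.

['i', 'v', 't', 'b', 'i']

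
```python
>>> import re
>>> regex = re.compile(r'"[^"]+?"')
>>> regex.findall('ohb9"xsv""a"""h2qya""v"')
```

['"xsv"', '"a"', '"h2qya"', '"v"']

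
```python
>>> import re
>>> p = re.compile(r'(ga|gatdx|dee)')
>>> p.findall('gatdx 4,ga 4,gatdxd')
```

['ga', 'ga', 'ga']

Branches in `(...|...)` are attempted left-to-right; the first branch that allows the whole pattern to succeed is taken.
Because there's exactly one group, `findall` drops the full match and keeps group 1 from each hit.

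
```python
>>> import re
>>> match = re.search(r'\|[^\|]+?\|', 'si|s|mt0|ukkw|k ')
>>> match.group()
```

`re.search` scans for the first position where the pattern succeeds.
The match spans [2:5] → '|s|'.

'|s|'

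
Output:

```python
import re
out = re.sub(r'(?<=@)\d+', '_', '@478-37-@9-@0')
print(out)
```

@_-37-@_-@_

Because the assertion is zero-width, the text it checks is not consumed and won't appear in the result.
Every occurrence is swapped for '_'.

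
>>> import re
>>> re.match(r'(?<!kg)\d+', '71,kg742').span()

(0, 2)

`(?!…)`/`(?<!…)` only lets a position through if the neighbouring text does NOT match; no characters are consumed.
`re.match` won't scan ahead — the pattern has to work from the very first character.
The match spans [0:2] → '71'.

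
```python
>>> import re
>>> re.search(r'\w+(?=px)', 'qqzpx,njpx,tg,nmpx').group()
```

Lookahead/lookbehind check context without consuming it, so the matched span excludes the asserted characters.
The match spans [0:3] → 'qqz'.

'qqz'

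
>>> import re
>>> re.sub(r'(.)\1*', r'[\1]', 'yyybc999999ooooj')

'[y][b][c][9][o][j]'

A backreference is literal: `\1` must see the identical characters the first group matched.
The replacement refers to a captured group, so each match is rewritten using its own captured text.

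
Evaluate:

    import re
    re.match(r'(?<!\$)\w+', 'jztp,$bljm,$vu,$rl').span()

(0, 4)

Because the assertion is negative and zero-width, positions next to the forbidden text are skipped.
`re.match` won't scan ahead — the pattern has to work from the very first character.
The match spans [0:4] → 'jztp'.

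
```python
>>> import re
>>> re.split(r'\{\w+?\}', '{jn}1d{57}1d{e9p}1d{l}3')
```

Matches to split on: at [0:4] → '{jn}'; at [6:10] → '{57}'; at [12:17] → '{e9p}'; at [19:22] → '{l}'.
The string is cut at each match, leaving 5 pieces.

['', '1d', '1d', '1d', '3']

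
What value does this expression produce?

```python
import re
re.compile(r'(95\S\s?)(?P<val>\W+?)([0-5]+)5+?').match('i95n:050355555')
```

`re.match` won't scan ahead — the pattern has to work from the very first character.
Here the pattern fails at index 0, so the call returns None.

None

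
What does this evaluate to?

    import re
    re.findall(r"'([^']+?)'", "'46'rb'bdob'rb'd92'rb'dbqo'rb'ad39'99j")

['46', 'bdob', 'd92', 'dbqo', 'ad39']

Because there's exactly one group, `findall` drops the full match and keeps group 1 from each hit.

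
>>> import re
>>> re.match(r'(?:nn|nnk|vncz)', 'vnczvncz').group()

'vncz'

With `match`, the pattern is implicitly anchored at the beginning.
The match spans [0:4] → 'vncz'.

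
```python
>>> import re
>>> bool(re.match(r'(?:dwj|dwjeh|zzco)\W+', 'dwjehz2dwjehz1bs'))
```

False

With `match`, the pattern is implicitly anchored at the beginning.
Here the string doesn't start with a match, so the call returns None, and `bool(None)` is False.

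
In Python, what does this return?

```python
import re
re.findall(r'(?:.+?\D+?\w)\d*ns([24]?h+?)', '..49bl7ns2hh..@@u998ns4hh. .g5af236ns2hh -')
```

Pattern: one or more of any character (lazy), then one or more of a non-digit (lazy), then a word character (non-capturing group); then zero or more of a digit, then the literal 'ns'; then optionally one of [24], then one or more of a literal 'h' (lazy) (captured).
A non-greedy quantifier consumes as few characters as it can — just enough that the remainder of the pattern still matches from where it stops; whatever follows it matches normally.
Walking the string: at [0:11] match '..49bl7ns2h', group 1 = '2h'; at [11:24] match 'h..@@u998ns4h', group 1 = '4h'; at [24:39] match 'h. .g5af236ns2h', group 1 = '2h'.
With a single group, `findall` returns only what that group captured — 3 items.

['2h', '4h', '2h']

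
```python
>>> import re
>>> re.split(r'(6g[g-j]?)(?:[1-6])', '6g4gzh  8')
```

['', '6g', 'gzh  8']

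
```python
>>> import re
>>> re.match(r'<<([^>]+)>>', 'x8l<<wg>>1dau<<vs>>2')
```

None

`re.match` only tries the pattern at the start of the string.
Here position 0 doesn't satisfy it, so the call returns None.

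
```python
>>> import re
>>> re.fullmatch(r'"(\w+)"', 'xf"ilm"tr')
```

None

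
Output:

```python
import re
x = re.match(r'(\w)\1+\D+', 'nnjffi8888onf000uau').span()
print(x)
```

(0, 6)

`re.match` only tries the pattern at the start of the string.
The match spans [0:6] → 'nnjffi'.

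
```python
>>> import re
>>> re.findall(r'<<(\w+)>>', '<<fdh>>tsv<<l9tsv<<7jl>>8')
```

['fdh', '7jl']

Matches: at [0:7] match '<<fdh>>', group 1 = 'fdh'; at [17:24] match '<<7jl>>', group 1 = '7jl'.
With a single group, `findall` returns only what that group captured — 2 items.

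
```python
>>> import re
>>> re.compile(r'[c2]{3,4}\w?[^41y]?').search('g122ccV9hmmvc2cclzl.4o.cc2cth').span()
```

(2, 8)

The pattern matches 3 to 4 of one of [c2]; then optionally a word character; then optionally any character except [41y].
The match spans [2:8] → '22ccV9'.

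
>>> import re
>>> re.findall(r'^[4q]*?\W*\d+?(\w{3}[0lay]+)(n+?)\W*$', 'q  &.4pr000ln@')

This matches anchored at the start of the string; then zero or more of one of [4q] (lazy), then zero or more of a non-word character, then one or more of a digit (lazy); then exactly 3 of a word character, then one or more of one of [0lay] (captured); then one or more of a literal 'n' (lazy) (captured); then zero or more of a non-word character; then anchored at the end.
`findall` packs the 2 group values into a tuple for every match.

[('pr000l', 'n')]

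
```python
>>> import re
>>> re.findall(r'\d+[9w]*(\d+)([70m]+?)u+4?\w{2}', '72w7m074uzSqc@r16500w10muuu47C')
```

The pattern matches one or more of a digit, then zero or more of one of [9w]; then one or more of a digit (captured); then one or more of one of [70m] (lazy) (captured); then one or more of a literal 'u', then optionally a literal '4', then exactly 2 of a word character.
Matches: at [15:30] match '16500w10muuu47C', groups = ('10', 'm').
`findall` packs the 2 group values into a tuple for every match.

[('10', 'm')]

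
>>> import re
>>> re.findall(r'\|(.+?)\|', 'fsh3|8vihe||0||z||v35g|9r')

['8vihe', '0', 'z', 'v35g']

Lazy quantifiers expand one character at a time until the remainder of the pattern can match.
With a single group, `findall` returns only what that group captured — 4 items.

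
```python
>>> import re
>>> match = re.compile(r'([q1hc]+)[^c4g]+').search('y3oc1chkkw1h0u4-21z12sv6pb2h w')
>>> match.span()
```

(3, 14)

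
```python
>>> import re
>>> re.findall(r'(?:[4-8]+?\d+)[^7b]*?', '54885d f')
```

A non-greedy quantifier consumes as few characters as it can — just enough that the remainder of the pattern still matches from where it stops; whatever follows it matches normally.
No capturing groups, so `findall` returns the 1 full match string.

['54885']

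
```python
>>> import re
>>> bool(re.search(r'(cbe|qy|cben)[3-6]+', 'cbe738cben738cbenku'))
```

False

Here no position works, so the call returns None, and `bool(None)` is False.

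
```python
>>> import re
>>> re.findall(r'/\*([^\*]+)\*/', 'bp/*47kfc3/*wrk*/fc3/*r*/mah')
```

['wrk', 'r']

Scanning left to right: at [10:17] match '/*wrk*/', group 1 = 'wrk'; at [20:25] match '/*r*/', group 1 = 'r'.
Because there's exactly one group, `findall` drops the full match and keeps group 1 from each hit.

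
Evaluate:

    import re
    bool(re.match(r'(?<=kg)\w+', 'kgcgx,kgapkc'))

False

The lookaround is zero-width — it requires the adjacent text to match without consuming it, so the asserted text isn't part of the match.
`match` is anchored at position 0; if the pattern doesn't fit there, it returns None.
Here the pattern fails at index 0, so the call returns None, and `bool(None)` is False.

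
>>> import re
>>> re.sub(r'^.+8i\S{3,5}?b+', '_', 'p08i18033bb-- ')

Each match is replaced by '_'.

'_-- '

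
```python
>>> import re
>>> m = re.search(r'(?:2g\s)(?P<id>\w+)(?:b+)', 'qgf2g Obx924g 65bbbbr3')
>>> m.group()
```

The pattern matches the literal '2g', then whitespace (non-capturing group); then one or more of a word character (captured as 'id'); then one or more of a literal 'b' (non-capturing group).
The match spans [3:8] → '2g Ob'.

'2g Ob'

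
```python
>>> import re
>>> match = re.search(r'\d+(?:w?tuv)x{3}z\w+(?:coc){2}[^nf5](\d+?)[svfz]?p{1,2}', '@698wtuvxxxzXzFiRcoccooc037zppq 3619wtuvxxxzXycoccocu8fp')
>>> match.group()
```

The pattern matches one or more of a digit; then optionally a literal 'w', then the literal 'tuv' (non-capturing group); then exactly 3 of a literal 'x', then the literal 'z'; then one or more of a word character, then the literal 'coc' repeated 2 times, then any character except [nf5]; then one or more of a digit (lazy) (captured); then optionally one of [svfz], then 1 to 2 of the literal 'p'.
`search` walks the string left to right and returns the first match it finds.
The match spans [32:56] → '3619wtuvxxxzXycoccocu8fp'.
Captured: group 1 = '8'.

'3619wtuvxxxzXycoccocu8fp'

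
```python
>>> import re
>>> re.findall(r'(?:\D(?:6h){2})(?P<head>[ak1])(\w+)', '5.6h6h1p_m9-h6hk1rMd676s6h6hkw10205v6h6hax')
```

Pattern: a non-digit, then the literal '6h' repeated 2 times (non-capturing group); then one of [ak1] (captured as 'head'); then one or more of a word character (captured).
Walking the string: at [1:11] match '.6h6h1p_m9', groups = ('1', 'p_m9'); at [23:42] match 's6h6hkw10205v6h6hax', groups = ('k', 'w10205v6h6hax').
`findall` packs the 2 group values into a tuple for every match.

[('1', 'p_m9'), ('k', 'w10205v6h6hax')]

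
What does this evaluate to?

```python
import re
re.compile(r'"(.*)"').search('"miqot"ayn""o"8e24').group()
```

'"miqot"ayn""o"'

`re.search` tries every starting position until one works.
The match spans [0:14] → '"miqot"ayn""o"'.
Captured: group 1 = 'miqot"ayn""o'.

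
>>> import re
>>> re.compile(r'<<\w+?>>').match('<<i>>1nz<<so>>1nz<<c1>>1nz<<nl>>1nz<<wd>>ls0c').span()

`re.match` won't scan ahead — the pattern has to work from the very first character.
The match spans [0:5] → '<<i>>'.

(0, 5)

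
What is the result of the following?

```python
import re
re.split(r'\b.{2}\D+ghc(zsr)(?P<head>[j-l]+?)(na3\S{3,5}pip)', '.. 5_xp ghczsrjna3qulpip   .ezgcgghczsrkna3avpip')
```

This matches a word boundary (`\b`, zero-width); then exactly 2 of any character, then one or more of a non-digit, then the literal 'ghc'; then the literal 'zs', then a literal 'r' (captured); then one or more of a character in [j-l] (lazy) (captured as 'head'); then the literal 'na3', then 3 to 5 of a non-whitespace character, then the literal 'pip' (captured).
Matches to split on: at [3:24] → '5_xp ghczsrjna3qulpip'.
With a capturing group present, the delimiter's captured portion is kept in the result list.

['.. ', 'zsr', 'j', 'na3qulpip', '   .ezgcgghczsrkna3avpip']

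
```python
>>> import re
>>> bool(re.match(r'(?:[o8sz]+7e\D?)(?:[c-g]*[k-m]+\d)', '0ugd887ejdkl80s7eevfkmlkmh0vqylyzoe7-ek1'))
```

`match` is anchored at position 0; if the pattern doesn't fit there, it returns None.
Here the string doesn't start with a match, so the call returns None, and `bool(None)` is False.

False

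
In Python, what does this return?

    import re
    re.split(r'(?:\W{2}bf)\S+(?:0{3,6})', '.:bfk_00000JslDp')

['', 'JslDp']

This matches exactly 2 of a non-word character, then the literal 'bf' (non-capturing group); then one or more of a non-whitespace character; then 3 to 6 of a literal '0' (non-capturing group).
The string is cut at each match, leaving 2 pieces.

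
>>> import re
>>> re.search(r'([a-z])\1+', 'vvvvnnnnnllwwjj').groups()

The match spans [0:4] → 'vvvv'.
Captured: group 1 = 'v'.

('v',)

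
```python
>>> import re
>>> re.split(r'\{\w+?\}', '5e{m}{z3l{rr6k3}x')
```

Matches to split on: at [2:5] → '{m}'; at [9:16] → '{rr6k3}'.
Each match becomes a cut point; 3 segments remain.

['5e', '{z3l', 'x']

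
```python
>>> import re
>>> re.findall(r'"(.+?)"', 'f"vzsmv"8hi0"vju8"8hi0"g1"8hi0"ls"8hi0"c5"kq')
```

['vzsmv', 'vju8', 'g1', 'ls', 'c5']

One capturing group, so `findall` returns just the captured substring from each match — 5 in all.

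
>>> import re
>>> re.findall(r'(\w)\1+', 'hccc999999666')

`\1` has to match the exact text group 1 already captured.
Matches: at [1:4] match 'ccc', group 1 = 'c'; at [4:10] match '999999', group 1 = '9'; at [10:13] match '666', group 1 = '6'.
One capturing group, so `findall` returns just the captured substring from each match — 3 in all.

['c', '9', '6']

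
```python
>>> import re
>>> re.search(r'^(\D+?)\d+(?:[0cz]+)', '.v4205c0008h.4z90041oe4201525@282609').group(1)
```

The match spans [0:10] → '.v4205c000'.
Captured: group 1 = '.v'.

'.v'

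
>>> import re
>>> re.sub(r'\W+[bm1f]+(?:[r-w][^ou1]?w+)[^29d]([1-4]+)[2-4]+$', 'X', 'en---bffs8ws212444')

This matches one or more of a non-word character, then one or more of one of [bm1f]; then a character in [r-w], then optionally any character except [ou1], then one or more of a literal 'w' (non-capturing group); then any character except [29d]; then one or more of a character in [1-4] (captured); then one or more of a character in [2-4]; then anchored at the end.
Matches: at [2:18] → '---bffs8ws212444'.
Each match is replaced by 'X'.

'enX'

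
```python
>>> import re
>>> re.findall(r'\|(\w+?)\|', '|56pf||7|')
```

['56pf', '7']

Scanning left to right: at [0:6] match '|56pf|', group 1 = '56pf'; at [6:9] match '|7|', group 1 = '7'.
`findall` collects group 1 from each match (2 total).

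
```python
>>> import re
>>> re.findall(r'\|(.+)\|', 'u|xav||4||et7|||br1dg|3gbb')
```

['xav||4||et7|||br1dg']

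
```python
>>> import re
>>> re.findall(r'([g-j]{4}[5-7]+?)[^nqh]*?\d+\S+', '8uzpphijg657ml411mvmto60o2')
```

A `+?`/`*?`/`{m,n}?` starts at its minimum and grows only as far as needed for what follows to match.
Because there's exactly one group, `findall` drops the full match and keeps group 1 from the one hit.

['hijg6']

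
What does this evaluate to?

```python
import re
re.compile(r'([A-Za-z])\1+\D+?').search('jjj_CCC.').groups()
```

('j',)

`\1` is not a pattern — it's the concrete string captured by group 1, re-applied verbatim.
`search` walks the string left to right and returns the first match it finds.
The match spans [0:4] → 'jjj_'.
Captured: group 1 = 'j'.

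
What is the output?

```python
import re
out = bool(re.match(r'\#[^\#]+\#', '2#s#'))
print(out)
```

`re.match` only tries the pattern at the start of the string.
Here position 0 doesn't satisfy it, so the call returns None, and `bool(None)` is False.

False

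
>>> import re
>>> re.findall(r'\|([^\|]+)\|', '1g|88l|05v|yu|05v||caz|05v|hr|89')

Walking the string: at [2:7] match '|88l|', group 1 = '88l'; at [10:14] match '|yu|', group 1 = 'yu'; at [18:23] match '|caz|', group 1 = 'caz'; at [26:30] match '|hr|', group 1 = 'hr'.
With a single group, `findall` returns only what that group captured — 4 items.

['88l', 'yu', 'caz', 'hr']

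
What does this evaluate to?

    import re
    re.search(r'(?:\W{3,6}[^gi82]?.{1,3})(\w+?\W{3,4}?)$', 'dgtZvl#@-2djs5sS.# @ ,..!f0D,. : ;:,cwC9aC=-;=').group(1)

'C9aC=-;='

The pattern matches 3 to 6 of a non-word character, then optionally any character except [gi82], then 1 to 3 of any character (non-capturing group); then one or more of a word character (lazy), then 3 to 4 of a non-word character (lazy) (captured); then anchored at the end.
`re.search` tries every starting position until one works.
The match spans [28:46] → ',. : ;:,cwC9aC=-;='.
Captured: group 1 = 'C9aC=-;='.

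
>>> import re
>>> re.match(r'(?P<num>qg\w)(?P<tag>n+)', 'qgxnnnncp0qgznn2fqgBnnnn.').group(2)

'nnnn'

The match spans [0:7] → 'qgxnnnn'.
Captured: group 1 = 'qgx', group 2 = 'nnnn'.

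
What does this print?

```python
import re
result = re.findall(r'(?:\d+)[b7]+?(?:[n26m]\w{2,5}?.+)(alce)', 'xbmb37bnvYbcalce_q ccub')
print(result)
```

['alce']

This matches one or more of a digit (non-capturing group); then one or more of one of [b7] (lazy); then one of [n26m], then 2 to 5 of a word character (lazy), then one or more of any character (non-capturing group); then the literal 'a', then the literal 'lce' (captured).
One capturing group, so `findall` returns just the captured substring from the one match — 1 in all.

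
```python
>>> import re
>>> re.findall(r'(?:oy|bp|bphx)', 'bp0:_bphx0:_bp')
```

['bp', 'bp', 'bp']

Alternation tries branches left to right and keeps the first one that lets the overall match succeed at that position.
Scanning left to right: at [0:2] → 'bp'; at [5:7] → 'bp'; at [12:14] → 'bp'.
`findall` yields the raw match text (3 of them) because the pattern has no groups.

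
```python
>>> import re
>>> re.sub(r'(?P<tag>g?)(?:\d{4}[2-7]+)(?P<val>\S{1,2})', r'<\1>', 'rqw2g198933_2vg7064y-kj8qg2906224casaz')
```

`\1` in the replacement pulls in group 1's text for each match.

'rqw2<g>vg7064y-kj8q<g>saz'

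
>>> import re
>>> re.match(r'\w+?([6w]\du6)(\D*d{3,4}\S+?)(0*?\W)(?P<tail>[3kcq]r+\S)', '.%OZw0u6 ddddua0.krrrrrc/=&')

None

Pattern: one or more of a word character (lazy); then one of [6w], then a digit, then the literal 'u6' (captured); then zero or more of a non-digit, then 3 to 4 of the literal 'd', then one or more of a non-whitespace character (lazy) (captured); then zero or more of the literal '0' (lazy), then a non-word character (captured); then one of [3kcq], then one or more of a literal 'r', then a non-whitespace character (captured as 'tail').
With `match`, the pattern is implicitly anchored at the beginning.
Here the string doesn't start with a match, so the call returns None.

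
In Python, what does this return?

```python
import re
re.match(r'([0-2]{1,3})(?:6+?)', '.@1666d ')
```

None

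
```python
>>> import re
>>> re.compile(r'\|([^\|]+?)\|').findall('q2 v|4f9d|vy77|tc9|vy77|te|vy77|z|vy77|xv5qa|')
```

['4f9d', 'tc9', 'te', 'z', 'xv5qa']

Because there's exactly one group, `findall` drops the full match and keeps group 1 from each hit.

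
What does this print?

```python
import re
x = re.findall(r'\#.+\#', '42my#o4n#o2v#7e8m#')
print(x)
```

['#o4n#o2v#7e8m#']

With no groups in the pattern, `findall` gives back each whole match — 1 here.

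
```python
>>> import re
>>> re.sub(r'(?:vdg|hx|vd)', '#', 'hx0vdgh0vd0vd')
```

'#0#h0#0#'

The regex engine tests alternatives in the order written; an earlier branch that matches wins even if a later one would match more.
Matches: at [0:2] → 'hx'; at [3:6] → 'vdg'; at [8:10] → 'vd'; at [11:13] → 'vd'.
Each match is replaced by '#'.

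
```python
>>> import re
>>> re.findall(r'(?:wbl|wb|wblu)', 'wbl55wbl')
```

Branches in `(...|...)` are attempted left-to-right; the first branch that allows the whole pattern to succeed is taken.
Matches: at [0:3] → 'wbl'; at [5:8] → 'wbl'.
Since nothing is captured, `findall` lists the 2 matched substrings directly.

['wbl', 'wbl']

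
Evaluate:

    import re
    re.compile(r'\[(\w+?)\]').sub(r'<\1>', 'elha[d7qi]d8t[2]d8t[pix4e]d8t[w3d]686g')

`\1` in the replacement pulls in group 1's text for each match.

'elha<d7qi>d8t<2>d8t<pix4e>d8t<w3d>686g'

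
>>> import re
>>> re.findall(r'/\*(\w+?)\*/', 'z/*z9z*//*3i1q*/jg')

['z9z', '3i1q']

With a single group, `findall` returns only what that group captured — 2 items.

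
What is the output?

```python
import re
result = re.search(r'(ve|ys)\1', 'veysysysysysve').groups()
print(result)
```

The backreference `\1` re-matches whatever the first group consumed, character for character.
`re.search` scans for the first position where the pattern succeeds.
The match spans [2:6] → 'ysys'.
Captured: group 1 = 'ys'.

('ys',)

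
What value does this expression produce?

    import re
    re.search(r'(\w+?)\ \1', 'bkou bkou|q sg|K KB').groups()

The match spans [0:9] → 'bkou bkou'.
Captured: group 1 = 'bkou'.

('bkou',)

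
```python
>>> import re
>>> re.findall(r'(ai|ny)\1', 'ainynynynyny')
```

The backreference `\1` re-matches whatever the first group consumed, character for character.
Walking the string: at [2:6] match 'nyny', group 1 = 'ny'; at [6:10] match 'nyny', group 1 = 'ny'.
With a single group, `findall` returns only what that group captured — 2 items.

['ny', 'ny']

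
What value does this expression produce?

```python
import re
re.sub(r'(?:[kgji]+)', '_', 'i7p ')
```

'_7p '

Pattern: one or more of one of [kgji] (non-capturing group).
Matches: at [0:1] → 'i'.
Every occurrence is swapped for '_'.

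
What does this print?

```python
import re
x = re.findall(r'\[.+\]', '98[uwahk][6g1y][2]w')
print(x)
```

['[uwahk][6g1y][2]']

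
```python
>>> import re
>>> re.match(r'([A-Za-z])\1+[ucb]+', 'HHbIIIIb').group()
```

A backreference is literal: `\1` must see the identical characters the first group matched.
With `match`, the pattern is implicitly anchored at the beginning.
The match spans [0:3] → 'HHb'.
Captured: group 1 = 'H'.

'HHb'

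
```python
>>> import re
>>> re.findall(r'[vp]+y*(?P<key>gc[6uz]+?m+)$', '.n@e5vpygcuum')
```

['gcuum']

Pattern: one or more of one of [vp], then zero or more of the literal 'y'; then the literal 'gc', then one or more of one of [6uz] (lazy), then one or more of the literal 'm' (captured as 'key'); then anchored at the end.
Scanning left to right: at [5:13] match 'vpygcuum', group 1 = 'gcuum'.
With a single group, `findall` returns only what that group captured — 1 item.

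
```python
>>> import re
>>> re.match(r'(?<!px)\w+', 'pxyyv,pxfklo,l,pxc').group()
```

'pxyyv'

`match` is anchored at position 0; if the pattern doesn't fit there, it returns None.
The match spans [0:5] → 'pxyyv'.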